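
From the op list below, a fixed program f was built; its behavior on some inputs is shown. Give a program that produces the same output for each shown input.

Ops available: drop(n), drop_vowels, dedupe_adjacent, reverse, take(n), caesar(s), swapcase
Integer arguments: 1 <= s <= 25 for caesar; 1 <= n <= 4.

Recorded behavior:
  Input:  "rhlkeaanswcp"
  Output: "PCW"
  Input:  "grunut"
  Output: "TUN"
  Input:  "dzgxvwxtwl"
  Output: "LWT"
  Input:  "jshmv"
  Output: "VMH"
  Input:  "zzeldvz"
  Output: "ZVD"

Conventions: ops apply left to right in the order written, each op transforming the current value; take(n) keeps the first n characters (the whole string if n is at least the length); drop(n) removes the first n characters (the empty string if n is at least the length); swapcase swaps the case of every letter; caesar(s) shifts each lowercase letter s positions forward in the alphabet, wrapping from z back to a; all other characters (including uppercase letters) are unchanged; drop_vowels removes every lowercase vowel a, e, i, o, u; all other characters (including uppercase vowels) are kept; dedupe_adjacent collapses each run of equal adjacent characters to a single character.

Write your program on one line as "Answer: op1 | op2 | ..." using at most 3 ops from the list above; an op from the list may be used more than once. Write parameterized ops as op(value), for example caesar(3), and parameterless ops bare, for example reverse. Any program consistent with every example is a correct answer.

swapcase | reverse | take(3)

Check, running the answer program on each example:
  "rhlkeaanswcp" -> "RHLKEAANSWCP" -> "PCWSNAAEKLHR" -> "PCW"
  "grunut" -> "GRUNUT" -> "TUNURG" -> "TUN"
  "dzgxvwxtwl" -> "DZGXVWXTWL" -> "LWTXWVXGZD" -> "LWT"
  "jshmv" -> "JSHMV" -> "VMHSJ" -> "VMH"
  "zzeldvz" -> "ZZELDVZ" -> "ZVDLEZZ" -> "ZVD"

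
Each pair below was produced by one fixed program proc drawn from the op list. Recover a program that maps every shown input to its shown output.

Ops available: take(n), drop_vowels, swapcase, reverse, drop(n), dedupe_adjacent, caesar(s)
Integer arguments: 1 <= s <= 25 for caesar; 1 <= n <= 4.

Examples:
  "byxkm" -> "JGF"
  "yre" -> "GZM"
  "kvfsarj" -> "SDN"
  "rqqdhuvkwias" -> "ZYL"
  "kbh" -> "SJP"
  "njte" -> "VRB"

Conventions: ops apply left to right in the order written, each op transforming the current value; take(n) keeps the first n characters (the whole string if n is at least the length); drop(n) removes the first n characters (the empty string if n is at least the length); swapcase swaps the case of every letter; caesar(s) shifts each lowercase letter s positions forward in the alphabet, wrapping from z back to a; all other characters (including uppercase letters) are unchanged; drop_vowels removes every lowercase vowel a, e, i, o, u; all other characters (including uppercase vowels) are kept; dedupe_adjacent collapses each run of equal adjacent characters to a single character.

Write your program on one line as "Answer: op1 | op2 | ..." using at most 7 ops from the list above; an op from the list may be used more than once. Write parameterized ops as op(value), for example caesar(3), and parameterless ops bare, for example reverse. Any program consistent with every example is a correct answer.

caesar(8) | dedupe_adjacent | reverse | swapcase | reverse | take(3)

Check, running the answer program on each example:
  "byxkm" -> "jgfsu" -> "jgfsu" -> "usfgj" -> "USFGJ" -> "JGFSU" -> "JGF"
  "yre" -> "gzm" -> "gzm" -> "mzg" -> "MZG" -> "GZM" -> "GZM"
  "kvfsarj" -> "sdnaizr" -> "sdnaizr" -> "rziands" -> "RZIANDS" -> "SDNAIZR" -> "SDN"
  "rqqdhuvkwias" -> "zyylpcdseqia" -> "zylpcdseqia" -> "aiqesdcplyz" -> "AIQESDCPLYZ" -> "ZYLPCDSEQIA" -> "ZYL"
  "kbh" -> "sjp" -> "sjp" -> "pjs" -> "PJS" -> "SJP" -> "SJP"
  "njte" -> "vrbm" -> "vrbm" -> "mbrv" -> "MBRV" -> "VRBM" -> "VRB"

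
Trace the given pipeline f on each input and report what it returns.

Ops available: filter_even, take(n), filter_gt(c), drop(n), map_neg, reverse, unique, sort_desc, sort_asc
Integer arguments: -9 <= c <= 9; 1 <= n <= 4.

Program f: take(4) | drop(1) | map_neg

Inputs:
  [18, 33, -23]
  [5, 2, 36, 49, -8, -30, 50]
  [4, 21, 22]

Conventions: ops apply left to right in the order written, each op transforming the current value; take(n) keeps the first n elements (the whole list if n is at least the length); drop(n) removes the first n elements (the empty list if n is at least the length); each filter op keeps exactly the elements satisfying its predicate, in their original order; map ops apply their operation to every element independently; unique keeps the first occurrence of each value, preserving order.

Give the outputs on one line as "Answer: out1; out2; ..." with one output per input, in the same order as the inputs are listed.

Execution, op by op:
  [18, 33, -23] -> [18, 33, -23] -> [33, -23] -> [-33, 23]
  [5, 2, 36, 49, -8, -30, 50] -> [5, 2, 36, 49] -> [2, 36, 49] -> [-2, -36, -49]
  [4, 21, 22] -> [4, 21, 22] -> [21, 22] -> [-21, -22]

[-33, 23]; [-2, -36, -49]; [-21, -22]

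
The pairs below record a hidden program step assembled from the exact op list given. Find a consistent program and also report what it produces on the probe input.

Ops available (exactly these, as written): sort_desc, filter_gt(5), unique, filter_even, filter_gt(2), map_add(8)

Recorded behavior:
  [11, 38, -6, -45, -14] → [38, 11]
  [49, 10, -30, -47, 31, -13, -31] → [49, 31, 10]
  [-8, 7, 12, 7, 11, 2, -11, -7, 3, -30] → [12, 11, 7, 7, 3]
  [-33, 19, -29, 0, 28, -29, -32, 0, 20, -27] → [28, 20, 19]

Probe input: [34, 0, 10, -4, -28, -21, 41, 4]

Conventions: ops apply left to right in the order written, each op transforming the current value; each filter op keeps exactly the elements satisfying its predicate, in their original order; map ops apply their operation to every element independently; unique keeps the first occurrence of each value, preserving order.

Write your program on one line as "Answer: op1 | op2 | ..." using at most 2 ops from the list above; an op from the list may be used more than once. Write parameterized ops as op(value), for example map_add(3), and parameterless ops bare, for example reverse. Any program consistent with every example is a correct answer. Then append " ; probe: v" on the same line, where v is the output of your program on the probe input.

sort_desc | filter_gt(2) ; probe: [41, 34, 10, 4]

Check, running the answer program on each example:
  [11, 38, -6, -45, -14] -> [38, 11, -6, -14, -45] -> [38, 11]
  [49, 10, -30, -47, 31, -13, -31] -> [49, 31, 10, -13, -30, -31, -47] -> [49, 31, 10]
  [-8, 7, 12, 7, 11, 2, -11, -7, 3, -30] -> [12, 11, 7, 7, 3, 2, -7, -8, -11, -30] -> [12, 11, 7, 7, 3]
  [-33, 19, -29, 0, 28, -29, -32, 0, 20, -27] -> [28, 20, 19, 0, 0, -27, -29, -29, -32, -33] -> [28, 20, 19]
  probe: [34, 0, 10, -4, -28, -21, 41, 4] -> [41, 34, 10, 4, 0, -4, -21, -28] -> [41, 34, 10, 4]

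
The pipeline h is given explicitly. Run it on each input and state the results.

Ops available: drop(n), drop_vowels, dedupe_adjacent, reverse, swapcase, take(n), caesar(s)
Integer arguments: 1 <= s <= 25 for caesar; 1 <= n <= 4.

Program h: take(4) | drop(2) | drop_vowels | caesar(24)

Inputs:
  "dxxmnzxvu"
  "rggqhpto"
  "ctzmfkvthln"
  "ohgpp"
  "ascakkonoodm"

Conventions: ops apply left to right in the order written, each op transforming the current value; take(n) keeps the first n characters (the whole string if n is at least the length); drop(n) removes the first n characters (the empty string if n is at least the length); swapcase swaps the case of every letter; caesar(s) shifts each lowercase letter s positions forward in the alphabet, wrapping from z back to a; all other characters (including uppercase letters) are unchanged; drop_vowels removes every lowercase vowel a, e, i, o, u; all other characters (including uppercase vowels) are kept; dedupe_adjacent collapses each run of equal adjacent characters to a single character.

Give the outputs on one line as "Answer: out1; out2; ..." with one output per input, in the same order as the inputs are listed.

"vk"; "eo"; "xk"; "en"; "a"

Execution, op by op:
  "dxxmnzxvu" -> "dxxm" -> "xm" -> "xm" -> "vk"
  "rggqhpto" -> "rggq" -> "gq" -> "gq" -> "eo"
  "ctzmfkvthln" -> "ctzm" -> "zm" -> "zm" -> "xk"
  "ohgpp" -> "ohgp" -> "gp" -> "gp" -> "en"
  "ascakkonoodm" -> "asca" -> "ca" -> "c" -> "a"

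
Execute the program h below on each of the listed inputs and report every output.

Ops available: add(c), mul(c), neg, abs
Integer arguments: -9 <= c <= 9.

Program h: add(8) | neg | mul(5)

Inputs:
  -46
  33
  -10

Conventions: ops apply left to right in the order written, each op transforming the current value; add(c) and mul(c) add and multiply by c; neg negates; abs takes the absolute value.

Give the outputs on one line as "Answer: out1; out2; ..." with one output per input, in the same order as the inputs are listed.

190; -205; 10

Execution, op by op:
  -46 -> -38 -> 38 -> 190
  33 -> 41 -> -41 -> -205
  -10 -> -2 -> 2 -> 10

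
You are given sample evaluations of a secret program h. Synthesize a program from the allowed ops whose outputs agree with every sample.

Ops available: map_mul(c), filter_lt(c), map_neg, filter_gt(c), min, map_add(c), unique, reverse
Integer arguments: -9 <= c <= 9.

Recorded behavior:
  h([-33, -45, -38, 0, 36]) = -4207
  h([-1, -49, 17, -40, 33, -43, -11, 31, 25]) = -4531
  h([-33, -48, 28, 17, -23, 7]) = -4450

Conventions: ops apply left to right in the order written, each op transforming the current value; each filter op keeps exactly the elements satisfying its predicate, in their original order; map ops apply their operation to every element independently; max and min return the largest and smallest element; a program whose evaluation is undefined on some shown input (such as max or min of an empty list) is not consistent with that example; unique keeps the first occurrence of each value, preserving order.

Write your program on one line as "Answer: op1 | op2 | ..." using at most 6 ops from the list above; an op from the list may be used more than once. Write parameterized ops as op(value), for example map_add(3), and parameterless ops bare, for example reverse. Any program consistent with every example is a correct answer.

map_add(-7) | map_mul(9) | reverse | map_mul(9) | map_add(5) | min

Check, running the answer program on each example:
  [-33, -45, -38, 0, 36] -> [-40, -52, -45, -7, 29] -> [-360, -468, -405, -63, 261] -> [261, -63, -405, -468, -360] -> [2349, -567, -3645, -4212, -3240] -> [2354, -562, -3640, -4207, -3235] -> -4207
  [-1, -49, 17, -40, 33, -43, -11, 31, 25] -> [-8, -56, 10, -47, 26, -50, -18, 24, 18] -> [-72, -504, 90, -423, 234, -450, -162, 216, 162] -> [162, 216, -162, -450, 234, -423, 90, -504, -72] -> [1458, 1944, -1458, -4050, 2106, -3807, 810, -4536, -648] -> [1463, 1949, -1453, -4045, 2111, -3802, 815, -4531, -643] -> -4531
  [-33, -48, 28, 17, -23, 7] -> [-40, -55, 21, 10, -30, 0] -> [-360, -495, 189, 90, -270, 0] -> [0, -270, 90, 189, -495, -360] -> [0, -2430, 810, 1701, -4455, -3240] -> [5, -2425, 815, 1706, -4450, -3235] -> -4450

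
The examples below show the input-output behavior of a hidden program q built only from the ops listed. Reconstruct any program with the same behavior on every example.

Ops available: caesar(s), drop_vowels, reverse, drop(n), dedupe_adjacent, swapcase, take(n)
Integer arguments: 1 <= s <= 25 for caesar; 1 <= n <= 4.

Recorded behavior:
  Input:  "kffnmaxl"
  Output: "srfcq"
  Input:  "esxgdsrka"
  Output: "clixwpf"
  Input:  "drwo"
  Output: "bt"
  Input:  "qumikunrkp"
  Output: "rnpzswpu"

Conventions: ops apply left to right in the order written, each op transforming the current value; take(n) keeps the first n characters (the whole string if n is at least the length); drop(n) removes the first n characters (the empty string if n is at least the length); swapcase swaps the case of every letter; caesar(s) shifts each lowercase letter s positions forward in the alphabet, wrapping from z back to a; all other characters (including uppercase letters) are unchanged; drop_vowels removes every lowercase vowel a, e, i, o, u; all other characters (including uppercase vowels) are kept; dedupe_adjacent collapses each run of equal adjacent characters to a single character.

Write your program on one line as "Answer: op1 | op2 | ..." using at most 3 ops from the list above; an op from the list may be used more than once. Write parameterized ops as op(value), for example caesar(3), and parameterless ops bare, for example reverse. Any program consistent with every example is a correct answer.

caesar(5) | dedupe_adjacent | drop(2)

Check, running the answer program on each example:
  "kffnmaxl" -> "pkksrfcq" -> "pksrfcq" -> "srfcq"
  "esxgdsrka" -> "jxclixwpf" -> "jxclixwpf" -> "clixwpf"
  "drwo" -> "iwbt" -> "iwbt" -> "bt"
  "qumikunrkp" -> "vzrnpzswpu" -> "vzrnpzswpu" -> "rnpzswpu"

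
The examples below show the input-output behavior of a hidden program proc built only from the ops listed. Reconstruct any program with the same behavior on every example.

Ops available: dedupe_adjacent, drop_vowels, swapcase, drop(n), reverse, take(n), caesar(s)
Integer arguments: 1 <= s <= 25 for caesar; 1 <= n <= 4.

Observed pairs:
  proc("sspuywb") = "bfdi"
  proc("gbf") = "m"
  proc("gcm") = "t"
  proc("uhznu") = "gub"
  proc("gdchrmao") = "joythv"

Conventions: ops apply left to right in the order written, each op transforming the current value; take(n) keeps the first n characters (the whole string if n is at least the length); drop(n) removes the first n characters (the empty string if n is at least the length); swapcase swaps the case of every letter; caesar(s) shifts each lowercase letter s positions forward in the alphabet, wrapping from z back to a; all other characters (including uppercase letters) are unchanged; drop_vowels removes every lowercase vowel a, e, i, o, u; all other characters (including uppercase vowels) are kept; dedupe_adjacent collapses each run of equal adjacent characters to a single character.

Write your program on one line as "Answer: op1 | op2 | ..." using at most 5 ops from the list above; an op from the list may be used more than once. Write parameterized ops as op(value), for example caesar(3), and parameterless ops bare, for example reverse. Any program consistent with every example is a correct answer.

caesar(19) | dedupe_adjacent | caesar(14) | drop(2)

Check, running the answer program on each example:
  "sspuywb" -> "llinrpu" -> "linrpu" -> "zwbfdi" -> "bfdi"
  "gbf" -> "zuy" -> "zuy" -> "nim" -> "m"
  "gcm" -> "zvf" -> "zvf" -> "njt" -> "t"
  "uhznu" -> "nasgn" -> "nasgn" -> "bogub" -> "gub"
  "gdchrmao" -> "zwvakfth" -> "zwvakfth" -> "nkjoythv" -> "joythv"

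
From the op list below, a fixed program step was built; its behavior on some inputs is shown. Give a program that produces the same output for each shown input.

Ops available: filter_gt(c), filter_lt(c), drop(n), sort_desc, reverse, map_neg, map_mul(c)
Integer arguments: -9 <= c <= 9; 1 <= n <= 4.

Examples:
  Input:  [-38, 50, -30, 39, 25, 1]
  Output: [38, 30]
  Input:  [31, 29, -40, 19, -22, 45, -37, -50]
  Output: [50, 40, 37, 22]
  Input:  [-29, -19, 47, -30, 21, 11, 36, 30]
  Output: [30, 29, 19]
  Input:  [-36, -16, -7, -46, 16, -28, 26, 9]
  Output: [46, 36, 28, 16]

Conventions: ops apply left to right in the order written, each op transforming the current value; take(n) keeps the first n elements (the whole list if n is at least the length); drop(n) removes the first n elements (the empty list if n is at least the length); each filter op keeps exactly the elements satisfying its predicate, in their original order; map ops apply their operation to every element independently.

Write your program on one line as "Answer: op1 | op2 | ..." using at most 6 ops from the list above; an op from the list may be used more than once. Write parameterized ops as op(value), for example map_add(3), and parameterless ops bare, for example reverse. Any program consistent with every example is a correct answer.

sort_desc | reverse | map_neg | filter_gt(-5) | filter_gt(8)

Check, running the answer program on each example:
  [-38, 50, -30, 39, 25, 1] -> [50, 39, 25, 1, -30, -38] -> [-38, -30, 1, 25, 39, 50] -> [38, 30, -1, -25, -39, -50] -> [38, 30, -1] -> [38, 30]
  [31, 29, -40, 19, -22, 45, -37, -50] -> [45, 31, 29, 19, -22, -37, -40, -50] -> [-50, -40, -37, -22, 19, 29, 31, 45] -> [50, 40, 37, 22, -19, -29, -31, -45] -> [50, 40, 37, 22] -> [50, 40, 37, 22]
  [-29, -19, 47, -30, 21, 11, 36, 30] -> [47, 36, 30, 21, 11, -19, -29, -30] -> [-30, -29, -19, 11, 21, 30, 36, 47] -> [30, 29, 19, -11, -21, -30, -36, -47] -> [30, 29, 19] -> [30, 29, 19]
  [-36, -16, -7, -46, 16, -28, 26, 9] -> [26, 16, 9, -7, -16, -28, -36, -46] -> [-46, -36, -28, -16, -7, 9, 16, 26] -> [46, 36, 28, 16, 7, -9, -16, -26] -> [46, 36, 28, 16, 7] -> [46, 36, 28, 16]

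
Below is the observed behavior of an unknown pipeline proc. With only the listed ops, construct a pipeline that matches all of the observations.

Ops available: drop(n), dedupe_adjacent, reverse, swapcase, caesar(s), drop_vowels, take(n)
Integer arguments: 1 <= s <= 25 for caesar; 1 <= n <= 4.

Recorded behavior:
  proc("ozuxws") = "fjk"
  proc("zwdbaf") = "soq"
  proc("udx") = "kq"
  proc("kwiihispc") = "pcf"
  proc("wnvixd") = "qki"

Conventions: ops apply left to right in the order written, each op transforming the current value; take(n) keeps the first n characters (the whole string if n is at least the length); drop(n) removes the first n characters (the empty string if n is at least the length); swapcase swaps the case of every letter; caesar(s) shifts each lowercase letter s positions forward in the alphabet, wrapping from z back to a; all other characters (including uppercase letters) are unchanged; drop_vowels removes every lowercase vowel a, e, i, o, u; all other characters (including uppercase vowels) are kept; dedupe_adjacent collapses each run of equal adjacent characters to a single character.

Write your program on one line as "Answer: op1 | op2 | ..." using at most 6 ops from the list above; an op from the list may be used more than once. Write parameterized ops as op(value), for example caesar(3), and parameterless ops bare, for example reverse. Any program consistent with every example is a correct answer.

drop_vowels | reverse | take(3) | caesar(10) | caesar(3)

Check, running the answer program on each example:
  "ozuxws" -> "zxws" -> "swxz" -> "swx" -> "cgh" -> "fjk"
  "zwdbaf" -> "zwdbf" -> "fbdwz" -> "fbd" -> "pln" -> "soq"
  "udx" -> "dx" -> "xd" -> "xd" -> "hn" -> "kq"
  "kwiihispc" -> "kwhspc" -> "cpshwk" -> "cps" -> "mzc" -> "pcf"
  "wnvixd" -> "wnvxd" -> "dxvnw" -> "dxv" -> "nhf" -> "qki"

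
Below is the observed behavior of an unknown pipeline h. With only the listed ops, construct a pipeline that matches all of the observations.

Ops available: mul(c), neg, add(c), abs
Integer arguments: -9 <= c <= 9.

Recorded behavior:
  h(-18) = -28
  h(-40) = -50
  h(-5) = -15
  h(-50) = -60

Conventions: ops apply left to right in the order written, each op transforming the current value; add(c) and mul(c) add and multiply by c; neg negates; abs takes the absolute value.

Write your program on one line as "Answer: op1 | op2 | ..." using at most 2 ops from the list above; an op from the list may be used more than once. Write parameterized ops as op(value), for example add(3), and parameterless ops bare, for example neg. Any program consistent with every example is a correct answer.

add(-5) | add(-5)

Check, running the answer program on each example:
  -18 -> -23 -> -28
  -40 -> -45 -> -50
  -5 -> -10 -> -15
  -50 -> -55 -> -60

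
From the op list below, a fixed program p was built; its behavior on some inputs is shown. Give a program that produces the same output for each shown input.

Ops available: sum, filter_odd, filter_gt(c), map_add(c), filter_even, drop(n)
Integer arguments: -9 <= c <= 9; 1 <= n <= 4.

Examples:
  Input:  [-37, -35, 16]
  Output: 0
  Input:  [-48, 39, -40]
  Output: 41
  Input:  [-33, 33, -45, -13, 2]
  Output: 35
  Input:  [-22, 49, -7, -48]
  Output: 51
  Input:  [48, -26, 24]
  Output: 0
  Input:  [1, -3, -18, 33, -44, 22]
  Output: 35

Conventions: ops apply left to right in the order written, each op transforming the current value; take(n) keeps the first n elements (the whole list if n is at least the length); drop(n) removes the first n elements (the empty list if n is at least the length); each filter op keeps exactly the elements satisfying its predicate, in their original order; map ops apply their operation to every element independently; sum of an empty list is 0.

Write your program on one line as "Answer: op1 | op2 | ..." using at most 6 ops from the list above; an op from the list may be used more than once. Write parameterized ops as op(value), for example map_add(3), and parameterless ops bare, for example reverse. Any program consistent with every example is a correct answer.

filter_odd | map_add(1) | filter_gt(-1) | filter_gt(6) | map_add(1) | sum

Check, running the answer program on each example:
  [-37, -35, 16] -> [-37, -35] -> [-36, -34] -> [] -> [] -> [] -> 0
  [-48, 39, -40] -> [39] -> [40] -> [40] -> [40] -> [41] -> 41
  [-33, 33, -45, -13, 2] -> [-33, 33, -45, -13] -> [-32, 34, -44, -12] -> [34] -> [34] -> [35] -> 35
  [-22, 49, -7, -48] -> [49, -7] -> [50, -6] -> [50] -> [50] -> [51] -> 51
  [48, -26, 24] -> [] -> [] -> [] -> [] -> [] -> 0
  [1, -3, -18, 33, -44, 22] -> [1, -3, 33] -> [2, -2, 34] -> [2, 34] -> [34] -> [35] -> 35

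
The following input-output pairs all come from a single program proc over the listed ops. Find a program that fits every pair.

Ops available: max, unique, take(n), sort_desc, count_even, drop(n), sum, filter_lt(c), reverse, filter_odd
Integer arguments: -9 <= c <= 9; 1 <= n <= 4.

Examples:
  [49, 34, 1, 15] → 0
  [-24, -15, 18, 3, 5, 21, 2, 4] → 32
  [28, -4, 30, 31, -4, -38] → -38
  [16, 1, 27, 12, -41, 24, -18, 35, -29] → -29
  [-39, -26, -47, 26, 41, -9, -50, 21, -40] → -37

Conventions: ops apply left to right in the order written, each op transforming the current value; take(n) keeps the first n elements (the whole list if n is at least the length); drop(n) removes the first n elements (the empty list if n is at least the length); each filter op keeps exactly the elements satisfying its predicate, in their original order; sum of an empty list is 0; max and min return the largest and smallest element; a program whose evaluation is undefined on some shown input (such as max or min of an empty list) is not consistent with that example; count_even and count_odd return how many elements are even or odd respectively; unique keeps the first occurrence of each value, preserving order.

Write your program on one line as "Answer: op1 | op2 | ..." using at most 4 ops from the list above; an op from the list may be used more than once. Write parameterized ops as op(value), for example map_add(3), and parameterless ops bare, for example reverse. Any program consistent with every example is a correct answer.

unique | drop(4) | reverse | sum

Check, running the answer program on each example:
  [49, 34, 1, 15] -> [49, 34, 1, 15] -> [] -> [] -> 0
  [-24, -15, 18, 3, 5, 21, 2, 4] -> [-24, -15, 18, 3, 5, 21, 2, 4] -> [5, 21, 2, 4] -> [4, 2, 21, 5] -> 32
  [28, -4, 30, 31, -4, -38] -> [28, -4, 30, 31, -38] -> [-38] -> [-38] -> -38
  [16, 1, 27, 12, -41, 24, -18, 35, -29] -> [16, 1, 27, 12, -41, 24, -18, 35, -29] -> [-41, 24, -18, 35, -29] -> [-29, 35, -18, 24, -41] -> -29
  [-39, -26, -47, 26, 41, -9, -50, 21, -40] -> [-39, -26, -47, 26, 41, -9, -50, 21, -40] -> [41, -9, -50, 21, -40] -> [-40, 21, -50, -9, 41] -> -37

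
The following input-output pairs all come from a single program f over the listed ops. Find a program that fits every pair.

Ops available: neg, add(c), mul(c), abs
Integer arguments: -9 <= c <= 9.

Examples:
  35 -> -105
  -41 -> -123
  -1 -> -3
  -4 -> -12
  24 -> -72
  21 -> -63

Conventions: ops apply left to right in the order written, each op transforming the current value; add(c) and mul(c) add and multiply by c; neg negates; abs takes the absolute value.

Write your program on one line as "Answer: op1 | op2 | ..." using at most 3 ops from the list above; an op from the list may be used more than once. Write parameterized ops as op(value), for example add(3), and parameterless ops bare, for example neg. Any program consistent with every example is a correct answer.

mul(-3) | abs | neg

Check, running the answer program on each example:
  35 -> -105 -> 105 -> -105
  -41 -> 123 -> 123 -> -123
  -1 -> 3 -> 3 -> -3
  -4 -> 12 -> 12 -> -12
  24 -> -72 -> 72 -> -72
  21 -> -63 -> 63 -> -63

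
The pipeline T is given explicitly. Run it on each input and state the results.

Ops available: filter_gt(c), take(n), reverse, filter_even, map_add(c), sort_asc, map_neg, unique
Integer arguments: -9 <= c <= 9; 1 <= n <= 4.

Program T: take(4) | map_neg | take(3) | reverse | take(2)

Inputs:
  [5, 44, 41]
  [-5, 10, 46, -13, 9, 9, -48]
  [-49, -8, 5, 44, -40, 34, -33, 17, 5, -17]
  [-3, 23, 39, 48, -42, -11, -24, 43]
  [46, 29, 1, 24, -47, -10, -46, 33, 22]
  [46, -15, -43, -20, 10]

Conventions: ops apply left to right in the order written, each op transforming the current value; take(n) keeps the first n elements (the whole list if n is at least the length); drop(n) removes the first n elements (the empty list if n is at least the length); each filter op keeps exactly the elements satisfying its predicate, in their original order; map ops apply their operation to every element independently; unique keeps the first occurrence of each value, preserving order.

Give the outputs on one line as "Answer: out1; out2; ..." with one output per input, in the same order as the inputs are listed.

Execution, op by op:
  [5, 44, 41] -> [5, 44, 41] -> [-5, -44, -41] -> [-5, -44, -41] -> [-41, -44, -5] -> [-41, -44]
  [-5, 10, 46, -13, 9, 9, -48] -> [-5, 10, 46, -13] -> [5, -10, -46, 13] -> [5, -10, -46] -> [-46, -10, 5] -> [-46, -10]
  [-49, -8, 5, 44, -40, 34, -33, 17, 5, -17] -> [-49, -8, 5, 44] -> [49, 8, -5, -44] -> [49, 8, -5] -> [-5, 8, 49] -> [-5, 8]
  [-3, 23, 39, 48, -42, -11, -24, 43] -> [-3, 23, 39, 48] -> [3, -23, -39, -48] -> [3, -23, -39] -> [-39, -23, 3] -> [-39, -23]
  [46, 29, 1, 24, -47, -10, -46, 33, 22] -> [46, 29, 1, 24] -> [-46, -29, -1, -24] -> [-46, -29, -1] -> [-1, -29, -46] -> [-1, -29]
  [46, -15, -43, -20, 10] -> [46, -15, -43, -20] -> [-46, 15, 43, 20] -> [-46, 15, 43] -> [43, 15, -46] -> [43, 15]

[-41, -44]; [-46, -10]; [-5, 8]; [-39, -23]; [-1, -29]; [43, 15]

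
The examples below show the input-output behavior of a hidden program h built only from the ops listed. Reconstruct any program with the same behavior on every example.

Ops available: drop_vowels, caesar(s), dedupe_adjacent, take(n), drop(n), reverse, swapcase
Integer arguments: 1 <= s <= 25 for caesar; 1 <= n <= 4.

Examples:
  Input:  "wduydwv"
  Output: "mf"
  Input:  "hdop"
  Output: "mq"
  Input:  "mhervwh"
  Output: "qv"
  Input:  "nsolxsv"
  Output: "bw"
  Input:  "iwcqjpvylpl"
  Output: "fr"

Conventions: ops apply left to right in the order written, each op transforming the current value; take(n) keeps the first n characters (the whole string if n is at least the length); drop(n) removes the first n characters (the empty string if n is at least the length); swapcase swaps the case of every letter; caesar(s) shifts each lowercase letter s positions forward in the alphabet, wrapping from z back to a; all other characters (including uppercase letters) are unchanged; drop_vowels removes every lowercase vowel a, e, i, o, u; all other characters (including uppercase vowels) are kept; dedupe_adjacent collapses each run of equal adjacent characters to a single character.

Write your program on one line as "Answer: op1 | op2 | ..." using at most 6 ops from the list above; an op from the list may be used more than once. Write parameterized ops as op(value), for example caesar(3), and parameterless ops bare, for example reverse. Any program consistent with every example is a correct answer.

swapcase | take(2) | swapcase | reverse | caesar(9)

Check, running the answer program on each example:
  "wduydwv" -> "WDUYDWV" -> "WD" -> "wd" -> "dw" -> "mf"
  "hdop" -> "HDOP" -> "HD" -> "hd" -> "dh" -> "mq"
  "mhervwh" -> "MHERVWH" -> "MH" -> "mh" -> "hm" -> "qv"
  "nsolxsv" -> "NSOLXSV" -> "NS" -> "ns" -> "sn" -> "bw"
  "iwcqjpvylpl" -> "IWCQJPVYLPL" -> "IW" -> "iw" -> "wi" -> "fr"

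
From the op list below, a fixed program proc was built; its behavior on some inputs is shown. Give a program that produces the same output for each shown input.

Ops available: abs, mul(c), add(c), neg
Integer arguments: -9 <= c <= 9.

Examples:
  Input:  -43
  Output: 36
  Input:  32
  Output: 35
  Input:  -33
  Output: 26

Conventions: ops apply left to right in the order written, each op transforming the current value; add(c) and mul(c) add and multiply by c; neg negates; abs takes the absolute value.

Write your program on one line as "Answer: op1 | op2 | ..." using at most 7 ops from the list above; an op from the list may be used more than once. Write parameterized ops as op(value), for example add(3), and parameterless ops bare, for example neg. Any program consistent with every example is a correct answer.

neg | add(-7) | add(2) | abs | add(-1) | add(-1)

Check, running the answer program on each example:
  -43 -> 43 -> 36 -> 38 -> 38 -> 37 -> 36
  32 -> -32 -> -39 -> -37 -> 37 -> 36 -> 35
  -33 -> 33 -> 26 -> 28 -> 28 -> 27 -> 26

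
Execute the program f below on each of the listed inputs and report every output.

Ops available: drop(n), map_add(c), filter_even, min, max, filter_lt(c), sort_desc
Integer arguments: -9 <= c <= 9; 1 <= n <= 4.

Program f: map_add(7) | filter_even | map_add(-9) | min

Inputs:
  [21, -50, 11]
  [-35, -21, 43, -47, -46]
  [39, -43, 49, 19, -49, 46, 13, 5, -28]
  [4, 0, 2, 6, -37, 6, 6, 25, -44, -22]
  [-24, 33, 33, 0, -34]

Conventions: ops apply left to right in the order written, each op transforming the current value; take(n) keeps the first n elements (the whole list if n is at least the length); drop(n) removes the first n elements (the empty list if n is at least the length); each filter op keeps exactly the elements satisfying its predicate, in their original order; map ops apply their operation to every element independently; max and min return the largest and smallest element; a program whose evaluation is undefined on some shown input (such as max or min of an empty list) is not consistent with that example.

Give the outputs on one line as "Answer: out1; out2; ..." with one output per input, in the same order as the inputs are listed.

9; -49; -51; -39; 31

Execution, op by op:
  [21, -50, 11] -> [28, -43, 18] -> [28, 18] -> [19, 9] -> 9
  [-35, -21, 43, -47, -46] -> [-28, -14, 50, -40, -39] -> [-28, -14, 50, -40] -> [-37, -23, 41, -49] -> -49
  [39, -43, 49, 19, -49, 46, 13, 5, -28] -> [46, -36, 56, 26, -42, 53, 20, 12, -21] -> [46, -36, 56, 26, -42, 20, 12] -> [37, -45, 47, 17, -51, 11, 3] -> -51
  [4, 0, 2, 6, -37, 6, 6, 25, -44, -22] -> [11, 7, 9, 13, -30, 13, 13, 32, -37, -15] -> [-30, 32] -> [-39, 23] -> -39
  [-24, 33, 33, 0, -34] -> [-17, 40, 40, 7, -27] -> [40, 40] -> [31, 31] -> 31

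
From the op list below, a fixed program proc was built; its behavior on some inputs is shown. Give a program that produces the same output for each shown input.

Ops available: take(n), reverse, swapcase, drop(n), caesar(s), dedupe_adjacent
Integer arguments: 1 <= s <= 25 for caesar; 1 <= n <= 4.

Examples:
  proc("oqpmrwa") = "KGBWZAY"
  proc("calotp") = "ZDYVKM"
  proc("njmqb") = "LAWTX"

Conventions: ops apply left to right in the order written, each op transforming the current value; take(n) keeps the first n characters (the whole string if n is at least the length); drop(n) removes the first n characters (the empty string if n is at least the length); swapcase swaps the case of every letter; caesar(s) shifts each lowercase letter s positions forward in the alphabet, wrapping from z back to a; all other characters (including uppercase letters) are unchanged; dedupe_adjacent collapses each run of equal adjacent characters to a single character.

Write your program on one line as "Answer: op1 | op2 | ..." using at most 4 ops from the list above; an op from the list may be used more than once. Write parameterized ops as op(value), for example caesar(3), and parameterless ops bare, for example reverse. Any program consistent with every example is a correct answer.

reverse | caesar(10) | swapcase

Check, running the answer program on each example:
  "oqpmrwa" -> "awrmpqo" -> "kgbwzay" -> "KGBWZAY"
  "calotp" -> "ptolac" -> "zdyvkm" -> "ZDYVKM"
  "njmqb" -> "bqmjn" -> "lawtx" -> "LAWTX"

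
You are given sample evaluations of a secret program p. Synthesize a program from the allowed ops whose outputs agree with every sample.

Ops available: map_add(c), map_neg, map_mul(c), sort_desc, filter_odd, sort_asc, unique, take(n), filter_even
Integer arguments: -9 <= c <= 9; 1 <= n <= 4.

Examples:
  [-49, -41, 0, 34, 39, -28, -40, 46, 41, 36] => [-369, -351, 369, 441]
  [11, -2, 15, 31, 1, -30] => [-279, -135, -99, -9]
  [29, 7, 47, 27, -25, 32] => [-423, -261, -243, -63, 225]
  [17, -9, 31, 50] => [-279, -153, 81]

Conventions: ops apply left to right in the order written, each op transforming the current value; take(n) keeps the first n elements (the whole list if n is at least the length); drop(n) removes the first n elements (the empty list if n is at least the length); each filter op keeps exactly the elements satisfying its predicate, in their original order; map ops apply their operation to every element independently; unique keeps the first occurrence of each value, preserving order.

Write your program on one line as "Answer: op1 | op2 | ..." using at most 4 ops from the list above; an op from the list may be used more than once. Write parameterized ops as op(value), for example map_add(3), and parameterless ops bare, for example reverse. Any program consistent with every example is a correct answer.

filter_odd | map_neg | map_mul(9) | sort_asc

Check, running the answer program on each example:
  [-49, -41, 0, 34, 39, -28, -40, 46, 41, 36] -> [-49, -41, 39, 41] -> [49, 41, -39, -41] -> [441, 369, -351, -369] -> [-369, -351, 369, 441]
  [11, -2, 15, 31, 1, -30] -> [11, 15, 31, 1] -> [-11, -15, -31, -1] -> [-99, -135, -279, -9] -> [-279, -135, -99, -9]
  [29, 7, 47, 27, -25, 32] -> [29, 7, 47, 27, -25] -> [-29, -7, -47, -27, 25] -> [-261, -63, -423, -243, 225] -> [-423, -261, -243, -63, 225]
  [17, -9, 31, 50] -> [17, -9, 31] -> [-17, 9, -31] -> [-153, 81, -279] -> [-279, -153, 81]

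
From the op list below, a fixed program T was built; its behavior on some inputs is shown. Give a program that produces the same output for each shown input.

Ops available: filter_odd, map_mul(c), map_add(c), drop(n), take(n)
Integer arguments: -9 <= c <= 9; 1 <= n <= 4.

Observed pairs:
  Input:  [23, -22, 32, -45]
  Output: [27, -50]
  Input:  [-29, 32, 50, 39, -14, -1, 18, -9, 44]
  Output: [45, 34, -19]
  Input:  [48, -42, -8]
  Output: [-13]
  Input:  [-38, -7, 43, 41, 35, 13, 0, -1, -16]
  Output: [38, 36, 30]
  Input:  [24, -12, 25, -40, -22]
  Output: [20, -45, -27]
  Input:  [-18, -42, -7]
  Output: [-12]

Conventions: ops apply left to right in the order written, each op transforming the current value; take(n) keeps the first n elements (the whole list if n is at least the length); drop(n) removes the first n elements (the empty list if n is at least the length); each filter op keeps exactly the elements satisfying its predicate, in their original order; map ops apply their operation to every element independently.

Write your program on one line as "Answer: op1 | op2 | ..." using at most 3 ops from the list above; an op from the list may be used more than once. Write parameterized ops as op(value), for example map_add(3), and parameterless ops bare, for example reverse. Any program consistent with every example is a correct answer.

drop(2) | take(3) | map_add(-5)

Check, running the answer program on each example:
  [23, -22, 32, -45] -> [32, -45] -> [32, -45] -> [27, -50]
  [-29, 32, 50, 39, -14, -1, 18, -9, 44] -> [50, 39, -14, -1, 18, -9, 44] -> [50, 39, -14] -> [45, 34, -19]
  [48, -42, -8] -> [-8] -> [-8] -> [-13]
  [-38, -7, 43, 41, 35, 13, 0, -1, -16] -> [43, 41, 35, 13, 0, -1, -16] -> [43, 41, 35] -> [38, 36, 30]
  [24, -12, 25, -40, -22] -> [25, -40, -22] -> [25, -40, -22] -> [20, -45, -27]
  [-18, -42, -7] -> [-7] -> [-7] -> [-12]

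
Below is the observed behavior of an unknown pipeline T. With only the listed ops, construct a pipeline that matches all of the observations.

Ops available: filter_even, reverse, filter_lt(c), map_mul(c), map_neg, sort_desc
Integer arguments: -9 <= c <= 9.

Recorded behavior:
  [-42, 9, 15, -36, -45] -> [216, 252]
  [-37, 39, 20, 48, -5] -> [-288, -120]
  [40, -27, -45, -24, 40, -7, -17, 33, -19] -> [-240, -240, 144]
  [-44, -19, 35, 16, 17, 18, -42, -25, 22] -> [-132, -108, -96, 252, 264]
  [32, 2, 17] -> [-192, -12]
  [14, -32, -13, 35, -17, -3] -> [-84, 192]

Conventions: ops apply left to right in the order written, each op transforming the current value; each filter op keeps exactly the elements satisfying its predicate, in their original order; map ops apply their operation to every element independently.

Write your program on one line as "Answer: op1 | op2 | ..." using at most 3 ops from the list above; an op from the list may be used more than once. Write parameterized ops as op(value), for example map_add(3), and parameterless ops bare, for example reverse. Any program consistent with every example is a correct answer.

sort_desc | filter_even | map_mul(-6)

Check, running the answer program on each example:
  [-42, 9, 15, -36, -45] -> [15, 9, -36, -42, -45] -> [-36, -42] -> [216, 252]
  [-37, 39, 20, 48, -5] -> [48, 39, 20, -5, -37] -> [48, 20] -> [-288, -120]
  [40, -27, -45, -24, 40, -7, -17, 33, -19] -> [40, 40, 33, -7, -17, -19, -24, -27, -45] -> [40, 40, -24] -> [-240, -240, 144]
  [-44, -19, 35, 16, 17, 18, -42, -25, 22] -> [35, 22, 18, 17, 16, -19, -25, -42, -44] -> [22, 18, 16, -42, -44] -> [-132, -108, -96, 252, 264]
  [32, 2, 17] -> [32, 17, 2] -> [32, 2] -> [-192, -12]
  [14, -32, -13, 35, -17, -3] -> [35, 14, -3, -13, -17, -32] -> [14, -32] -> [-84, 192]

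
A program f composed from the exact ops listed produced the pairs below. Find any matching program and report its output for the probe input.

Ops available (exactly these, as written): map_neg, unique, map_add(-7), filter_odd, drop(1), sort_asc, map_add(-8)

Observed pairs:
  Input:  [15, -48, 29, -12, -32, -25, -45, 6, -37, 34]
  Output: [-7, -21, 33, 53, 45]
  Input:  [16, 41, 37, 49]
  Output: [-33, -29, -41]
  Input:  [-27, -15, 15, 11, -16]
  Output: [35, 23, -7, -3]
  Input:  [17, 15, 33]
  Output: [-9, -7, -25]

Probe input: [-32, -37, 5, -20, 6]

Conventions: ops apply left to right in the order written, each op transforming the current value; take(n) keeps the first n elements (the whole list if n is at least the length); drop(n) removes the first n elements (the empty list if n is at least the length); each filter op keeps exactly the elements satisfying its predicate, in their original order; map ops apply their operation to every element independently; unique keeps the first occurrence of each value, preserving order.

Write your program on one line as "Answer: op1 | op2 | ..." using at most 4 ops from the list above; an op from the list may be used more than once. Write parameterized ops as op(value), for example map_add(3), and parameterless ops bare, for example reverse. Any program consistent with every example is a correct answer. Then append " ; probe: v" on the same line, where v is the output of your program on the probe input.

map_add(-8) | map_neg | filter_odd ; probe: [45, 3]

Check, running the answer program on each example:
  [15, -48, 29, -12, -32, -25, -45, 6, -37, 34] -> [7, -56, 21, -20, -40, -33, -53, -2, -45, 26] -> [-7, 56, -21, 20, 40, 33, 53, 2, 45, -26] -> [-7, -21, 33, 53, 45]
  [16, 41, 37, 49] -> [8, 33, 29, 41] -> [-8, -33, -29, -41] -> [-33, -29, -41]
  [-27, -15, 15, 11, -16] -> [-35, -23, 7, 3, -24] -> [35, 23, -7, -3, 24] -> [35, 23, -7, -3]
  [17, 15, 33] -> [9, 7, 25] -> [-9, -7, -25] -> [-9, -7, -25]
  probe: [-32, -37, 5, -20, 6] -> [-40, -45, -3, -28, -2] -> [40, 45, 3, 28, 2] -> [45, 3]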